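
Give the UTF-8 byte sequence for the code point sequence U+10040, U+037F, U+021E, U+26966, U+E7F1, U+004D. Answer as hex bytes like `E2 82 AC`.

F0 90 81 80 CD BF C8 9E F0 A6 A5 A6 EE 9F B1 4D

U+10040: 4-byte form → F0 90 81 80.
U+037F: 2-byte form → CD BF.
U+021E: 2-byte form → C8 9E.
U+26966: 4-byte form → F0 A6 A5 A6.
U+E7F1: 3-byte form → EE 9F B1.
U+004D: 1-byte form → 4D.
Concatenated (16 bytes): F0 90 81 80 CD BF C8 9E F0 A6 A5 A6 EE 9F B1 4D.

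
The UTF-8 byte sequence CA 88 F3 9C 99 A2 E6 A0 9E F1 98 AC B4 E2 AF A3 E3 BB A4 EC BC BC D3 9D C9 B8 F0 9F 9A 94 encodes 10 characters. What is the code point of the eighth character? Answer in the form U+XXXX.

U+04DD

Offset 0: leading byte 0xCA = 11001010 → 2-byte char #1 = CA 88.
Offset 2: leading byte 0xF3 = 11110011 → 4-byte char #2 = F3 9C 99 A2.
Offset 6: leading byte 0xE6 = 11100110 → 3-byte char #3 = E6 A0 9E.
Offset 9: leading byte 0xF1 = 11110001 → 4-byte char #4 = F1 98 AC B4.
Offset 13: leading byte 0xE2 = 11100010 → 3-byte char #5 = E2 AF A3.
Offset 16: leading byte 0xE3 = 11100011 → 3-byte char #6 = E3 BB A4.
Offset 19: leading byte 0xEC = 11101100 → 3-byte char #7 = EC BC BC.
Offset 22: leading byte 0xD3 = 11010011 → 2-byte char #8 = D3 9D.
Leading byte 0xD3 = 11010011 matches 110xxxxx → 2-byte sequence.
Byte 1: 0xD3 = 11010011, payload 10011 (5 bits).
Byte 2: 0x9D = 10011101 (10xxxxxx ✓), payload 011101.
Concatenate: 10011011101 = 0x4DD (11 bits → U+04DD).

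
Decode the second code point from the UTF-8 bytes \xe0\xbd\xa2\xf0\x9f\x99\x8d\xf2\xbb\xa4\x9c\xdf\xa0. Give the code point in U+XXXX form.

U+1F64D

Offset 0: leading byte 0xE0 = 11100000 → 3-byte char #1 = E0 BD A2.
Offset 3: leading byte 0xF0 = 11110000 → 4-byte char #2 = F0 9F 99 8D.
Leading byte 0xF0 = 11110000 matches 11110xxx → 4-byte sequence.
Byte 1: 0xF0 = 11110000, payload 000 (3 bits).
Byte 2: 0x9F = 10011111 (10xxxxxx ✓), payload 011111.
Byte 3: 0x99 = 10011001 (10xxxxxx ✓), payload 011001.
Byte 4: 0x8D = 10001101 (10xxxxxx ✓), payload 001101.
Concatenate: 000011111011001001101 = 0x1F64D (21 bits → U+1F64D).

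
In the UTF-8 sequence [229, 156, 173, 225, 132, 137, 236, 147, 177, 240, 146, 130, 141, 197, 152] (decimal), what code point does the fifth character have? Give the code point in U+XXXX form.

U+0158

Offset 0: leading byte 0xE5 = 11100101 → 3-byte char #1 = E5 9C AD.
Offset 3: leading byte 0xE1 = 11100001 → 3-byte char #2 = E1 84 89.
Offset 6: leading byte 0xEC = 11101100 → 3-byte char #3 = EC 93 B1.
Offset 9: leading byte 0xF0 = 11110000 → 4-byte char #4 = F0 92 82 8D.
Offset 13: leading byte 0xC5 = 11000101 → 2-byte char #5 = C5 98.
Leading byte 0xC5 = 11000101 matches 110xxxxx → 2-byte sequence.
Byte 1: 0xC5 = 11000101, payload 00101 (5 bits).
Byte 2: 0x98 = 10011000 (10xxxxxx ✓), payload 011000.
Concatenate: 00101011000 = 0x158 (11 bits → U+0158).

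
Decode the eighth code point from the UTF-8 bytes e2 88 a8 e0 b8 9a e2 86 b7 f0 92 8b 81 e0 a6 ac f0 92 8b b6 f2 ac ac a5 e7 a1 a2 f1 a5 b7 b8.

U+7862

Offset 0: leading byte 0xE2 = 11100010 → 3-byte char #1 = E2 88 A8.
Offset 3: leading byte 0xE0 = 11100000 → 3-byte char #2 = E0 B8 9A.
Offset 6: leading byte 0xE2 = 11100010 → 3-byte char #3 = E2 86 B7.
Offset 9: leading byte 0xF0 = 11110000 → 4-byte char #4 = F0 92 8B 81.
Offset 13: leading byte 0xE0 = 11100000 → 3-byte char #5 = E0 A6 AC.
Offset 16: leading byte 0xF0 = 11110000 → 4-byte char #6 = F0 92 8B B6.
Offset 20: leading byte 0xF2 = 11110010 → 4-byte char #7 = F2 AC AC A5.
Offset 24: leading byte 0xE7 = 11100111 → 3-byte char #8 = E7 A1 A2.
Leading byte 0xE7 = 11100111 matches 1110xxxx → 3-byte sequence.
Byte 1: 0xE7 = 11100111, payload 0111 (4 bits).
Byte 2: 0xA1 = 10100001 (10xxxxxx ✓), payload 100001.
Byte 3: 0xA2 = 10100010 (10xxxxxx ✓), payload 100010.
Concatenate: 0111100001100010 = 0x7862 (16 bits → U+7862).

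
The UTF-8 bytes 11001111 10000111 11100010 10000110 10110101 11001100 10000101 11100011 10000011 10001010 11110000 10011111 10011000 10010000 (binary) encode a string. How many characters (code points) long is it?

Byte at offset 0: 0xCF = 11001111 → 2-byte char (#1). Advance 2.
Byte at offset 2: 0xE2 = 11100010 → 3-byte char (#2). Advance 3.
Byte at offset 5: 0xCC = 11001100 → 2-byte char (#3). Advance 2.
Byte at offset 7: 0xE3 = 11100011 → 3-byte char (#4). Advance 3.
Byte at offset 10: 0xF0 = 11110000 → 4-byte char (#5). Advance 4.
Reached end at offset 14 after 5 code points.

5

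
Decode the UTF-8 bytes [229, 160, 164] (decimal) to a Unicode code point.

Leading byte 0xE5 = 11100101 matches 1110xxxx → 3-byte sequence.
Byte 1: 0xE5 = 11100101, payload 0101 (4 bits).
Byte 2: 0xA0 = 10100000 (10xxxxxx ✓), payload 100000.
Byte 3: 0xA4 = 10100100 (10xxxxxx ✓), payload 100100.
Concatenate: 0101100000100100 = 0x5824 (16 bits → U+5824).

U+5824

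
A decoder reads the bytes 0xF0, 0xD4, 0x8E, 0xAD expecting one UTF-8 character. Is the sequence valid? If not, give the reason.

Leading byte 0xF0 = 11110000 → 4-byte form.
Byte 2 is 0xD4 = 11010100, which is not 10xxxxxx — expected a continuation byte.

invalid (non-continuation byte where continuation expected)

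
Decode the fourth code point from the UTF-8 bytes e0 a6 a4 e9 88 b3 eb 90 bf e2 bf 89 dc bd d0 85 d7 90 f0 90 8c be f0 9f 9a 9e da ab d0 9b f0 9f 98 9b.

U+2FC9

Offset 0: leading byte 0xE0 = 11100000 → 3-byte char #1 = E0 A6 A4.
Offset 3: leading byte 0xE9 = 11101001 → 3-byte char #2 = E9 88 B3.
Offset 6: leading byte 0xEB = 11101011 → 3-byte char #3 = EB 90 BF.
Offset 9: leading byte 0xE2 = 11100010 → 3-byte char #4 = E2 BF 89.
Leading byte 0xE2 = 11100010 matches 1110xxxx → 3-byte sequence.
Byte 1: 0xE2 = 11100010, payload 0010 (4 bits).
Byte 2: 0xBF = 10111111 (10xxxxxx ✓), payload 111111.
Byte 3: 0x89 = 10001001 (10xxxxxx ✓), payload 001001.
Concatenate: 0010111111001001 = 0x2FC9 (16 bits → U+2FC9).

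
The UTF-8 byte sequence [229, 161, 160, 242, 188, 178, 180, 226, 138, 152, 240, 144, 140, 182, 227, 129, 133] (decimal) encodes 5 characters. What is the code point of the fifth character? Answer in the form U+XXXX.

Offset 0: leading byte 0xE5 = 11100101 → 3-byte char #1 = E5 A1 A0.
Offset 3: leading byte 0xF2 = 11110010 → 4-byte char #2 = F2 BC B2 B4.
Offset 7: leading byte 0xE2 = 11100010 → 3-byte char #3 = E2 8A 98.
Offset 10: leading byte 0xF0 = 11110000 → 4-byte char #4 = F0 90 8C B6.
Offset 14: leading byte 0xE3 = 11100011 → 3-byte char #5 = E3 81 85.
Leading byte 0xE3 = 11100011 matches 1110xxxx → 3-byte sequence.
Byte 1: 0xE3 = 11100011, payload 0011 (4 bits).
Byte 2: 0x81 = 10000001 (10xxxxxx ✓), payload 000001.
Byte 3: 0x85 = 10000101 (10xxxxxx ✓), payload 000101.
Concatenate: 0011000001000101 = 0x3045 (16 bits → U+3045).

U+3045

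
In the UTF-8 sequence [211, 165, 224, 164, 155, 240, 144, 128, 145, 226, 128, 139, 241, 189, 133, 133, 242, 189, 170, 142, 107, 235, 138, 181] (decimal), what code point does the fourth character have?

Offset 0: leading byte 0xD3 = 11010011 → 2-byte char #1 = D3 A5.
Offset 2: leading byte 0xE0 = 11100000 → 3-byte char #2 = E0 A4 9B.
Offset 5: leading byte 0xF0 = 11110000 → 4-byte char #3 = F0 90 80 91.
Offset 9: leading byte 0xE2 = 11100010 → 3-byte char #4 = E2 80 8B.
Leading byte 0xE2 = 11100010 matches 1110xxxx → 3-byte sequence.
Byte 1: 0xE2 = 11100010, payload 0010 (4 bits).
Byte 2: 0x80 = 10000000 (10xxxxxx ✓), payload 000000.
Byte 3: 0x8B = 10001011 (10xxxxxx ✓), payload 001011.
Concatenate: 0010000000001011 = 0x200B (16 bits → U+200B).

U+200B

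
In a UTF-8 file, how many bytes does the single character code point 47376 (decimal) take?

U+B910 = 0xB910. UTF-8 uses 1 byte below 0x80, 2 below 0x800, 3 below 0x10000, 4 up to 0x10FFFF. 0xB910 is in U+0800–U+FFFF → 3 bytes.

3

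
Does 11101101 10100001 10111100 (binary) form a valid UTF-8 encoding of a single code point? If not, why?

Structurally a 3-byte sequence; payload = 0xD87C.
But 0xD87C is in U+D800–U+DFFF, the surrogate range. Surrogates are not Unicode scalar values and are forbidden in UTF-8.

invalid (encodes a surrogate (U+D800–U+DFFF))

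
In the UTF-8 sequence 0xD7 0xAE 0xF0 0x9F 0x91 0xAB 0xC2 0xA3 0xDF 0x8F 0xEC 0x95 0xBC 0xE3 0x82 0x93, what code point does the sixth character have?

U+3093

Offset 0: leading byte 0xD7 = 11010111 → 2-byte char #1 = D7 AE.
Offset 2: leading byte 0xF0 = 11110000 → 4-byte char #2 = F0 9F 91 AB.
Offset 6: leading byte 0xC2 = 11000010 → 2-byte char #3 = C2 A3.
Offset 8: leading byte 0xDF = 11011111 → 2-byte char #4 = DF 8F.
Offset 10: leading byte 0xEC = 11101100 → 3-byte char #5 = EC 95 BC.
Offset 13: leading byte 0xE3 = 11100011 → 3-byte char #6 = E3 82 93.
Leading byte 0xE3 = 11100011 matches 1110xxxx → 3-byte sequence.
Byte 1: 0xE3 = 11100011, payload 0011 (4 bits).
Byte 2: 0x82 = 10000010 (10xxxxxx ✓), payload 000010.
Byte 3: 0x93 = 10010011 (10xxxxxx ✓), payload 010011.
Concatenate: 0011000010010011 = 0x3093 (16 bits → U+3093).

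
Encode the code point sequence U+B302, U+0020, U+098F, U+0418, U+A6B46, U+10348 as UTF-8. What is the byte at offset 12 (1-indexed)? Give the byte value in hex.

1-indexed offset 12 is 0-indexed offset 11.
U+B302 → 3-byte form EB 8C 82 at offsets 0–2.
U+0020 → 1-byte form 20 at offsets 3–3.
U+098F → 3-byte form E0 A6 8F at offsets 4–6.
U+0418 → 2-byte form D0 98 at offsets 7–8.
U+A6B46 → 4-byte form F2 A6 AD 86 at offsets 9–12.
Offset 11 falls in char 5's range; it's byte 3 of F2 A6 AD 86 = 0xAD.

0xAD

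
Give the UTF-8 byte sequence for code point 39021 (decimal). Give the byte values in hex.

E9 A1 AD

U+986D = 0x986D = 39021 decimal. In range U+0800–U+FFFF → 3-byte form: 1110xxxx 10xxxxxx 10xxxxxx.
Binary (16 bits): 1001100001101101.
Split 4+6+6: 1001 | 100001 | 101101.
Byte 1: 11101001 = 0xE9.
Byte 2: 10100001 = 0xA1.
Byte 3: 10101101 = 0xAD.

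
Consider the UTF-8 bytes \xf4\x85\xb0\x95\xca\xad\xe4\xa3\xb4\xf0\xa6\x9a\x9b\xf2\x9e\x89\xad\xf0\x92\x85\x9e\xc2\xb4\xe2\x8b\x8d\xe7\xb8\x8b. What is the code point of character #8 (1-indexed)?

U+22CD

Offset 0: leading byte 0xF4 = 11110100 → 4-byte char #1 = F4 85 B0 95.
Offset 4: leading byte 0xCA = 11001010 → 2-byte char #2 = CA AD.
Offset 6: leading byte 0xE4 = 11100100 → 3-byte char #3 = E4 A3 B4.
Offset 9: leading byte 0xF0 = 11110000 → 4-byte char #4 = F0 A6 9A 9B.
Offset 13: leading byte 0xF2 = 11110010 → 4-byte char #5 = F2 9E 89 AD.
Offset 17: leading byte 0xF0 = 11110000 → 4-byte char #6 = F0 92 85 9E.
Offset 21: leading byte 0xC2 = 11000010 → 2-byte char #7 = C2 B4.
Offset 23: leading byte 0xE2 = 11100010 → 3-byte char #8 = E2 8B 8D.
Leading byte 0xE2 = 11100010 matches 1110xxxx → 3-byte sequence.
Byte 1: 0xE2 = 11100010, payload 0010 (4 bits).
Byte 2: 0x8B = 10001011 (10xxxxxx ✓), payload 001011.
Byte 3: 0x8D = 10001101 (10xxxxxx ✓), payload 001101.
Concatenate: 0010001011001101 = 0x22CD (16 bits → U+22CD).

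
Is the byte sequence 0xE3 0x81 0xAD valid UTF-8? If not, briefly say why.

valid

Leading byte 0xE3 = 11100011 → 3-byte form.
Continuation bytes 0x81=10000001, 0xAD=10101101 all match 10xxxxxx.
Decoded value 0x306D is ≥ 0x800 (shortest form) and not a surrogate.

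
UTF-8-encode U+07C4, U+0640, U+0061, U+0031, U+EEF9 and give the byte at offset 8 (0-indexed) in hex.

U+07C4 → 2-byte form DF 84 at offsets 0–1.
U+0640 → 2-byte form D9 80 at offsets 2–3.
U+0061 → 1-byte form 61 at offsets 4–4.
U+0031 → 1-byte form 31 at offsets 5–5.
U+EEF9 → 3-byte form EE BB B9 at offsets 6–8.
Offset 8 falls in char 5's range; it's byte 3 of EE BB B9 = 0xB9.

0xB9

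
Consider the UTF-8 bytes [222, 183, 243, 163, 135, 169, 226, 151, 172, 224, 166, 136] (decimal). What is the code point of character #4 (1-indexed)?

Offset 0: leading byte 0xDE = 11011110 → 2-byte char #1 = DE B7.
Offset 2: leading byte 0xF3 = 11110011 → 4-byte char #2 = F3 A3 87 A9.
Offset 6: leading byte 0xE2 = 11100010 → 3-byte char #3 = E2 97 AC.
Offset 9: leading byte 0xE0 = 11100000 → 3-byte char #4 = E0 A6 88.
Leading byte 0xE0 = 11100000 matches 1110xxxx → 3-byte sequence.
Byte 1: 0xE0 = 11100000, payload 0000 (4 bits).
Byte 2: 0xA6 = 10100110 (10xxxxxx ✓), payload 100110.
Byte 3: 0x88 = 10001000 (10xxxxxx ✓), payload 001000.
Concatenate: 0000100110001000 = 0x988 (16 bits → U+0988).

U+0988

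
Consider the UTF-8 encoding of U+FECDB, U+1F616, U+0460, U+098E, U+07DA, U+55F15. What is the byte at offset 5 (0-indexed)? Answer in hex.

0x9F

U+FECDB → 4-byte form F3 BE B3 9B at offsets 0–3.
U+1F616 → 4-byte form F0 9F 98 96 at offsets 4–7.
Offset 5 falls in char 2's range; it's byte 2 of F0 9F 98 96 = 0x9F.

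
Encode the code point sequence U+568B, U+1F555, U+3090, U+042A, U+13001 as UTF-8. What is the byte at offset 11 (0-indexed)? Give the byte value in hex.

U+568B → 3-byte form E5 9A 8B at offsets 0–2.
U+1F555 → 4-byte form F0 9F 95 95 at offsets 3–6.
U+3090 → 3-byte form E3 82 90 at offsets 7–9.
U+042A → 2-byte form D0 AA at offsets 10–11.
Offset 11 falls in char 4's range; it's byte 2 of D0 AA = 0xAA.

0xAA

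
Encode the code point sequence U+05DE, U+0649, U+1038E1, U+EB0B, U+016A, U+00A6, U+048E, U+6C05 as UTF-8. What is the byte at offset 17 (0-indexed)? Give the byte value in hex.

U+05DE → 2-byte form D7 9E at offsets 0–1.
U+0649 → 2-byte form D9 89 at offsets 2–3.
U+1038E1 → 4-byte form F4 83 A3 A1 at offsets 4–7.
U+EB0B → 3-byte form EE AC 8B at offsets 8–10.
U+016A → 2-byte form C5 AA at offsets 11–12.
U+00A6 → 2-byte form C2 A6 at offsets 13–14.
U+048E → 2-byte form D2 8E at offsets 15–16.
U+6C05 → 3-byte form E6 B0 85 at offsets 17–19.
Offset 17 falls in char 8's range; it's byte 1 of E6 B0 85 = 0xE6.

0xE6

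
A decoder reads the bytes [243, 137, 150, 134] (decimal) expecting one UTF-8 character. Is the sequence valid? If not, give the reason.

valid

Leading byte 0xF3 = 11110011 → 4-byte form.
Continuation bytes 0x89=10001001, 0x96=10010110, 0x86=10000110 all match 10xxxxxx.
Decoded value 0xC9586 is ≥ 0x10000 (shortest form) and not a surrogate.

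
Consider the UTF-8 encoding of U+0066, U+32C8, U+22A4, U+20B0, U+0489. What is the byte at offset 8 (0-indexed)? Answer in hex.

0x82

U+0066 → 1-byte form 66 at offsets 0–0.
U+32C8 → 3-byte form E3 8B 88 at offsets 1–3.
U+22A4 → 3-byte form E2 8A A4 at offsets 4–6.
U+20B0 → 3-byte form E2 82 B0 at offsets 7–9.
Offset 8 falls in char 4's range; it's byte 2 of E2 82 B0 = 0x82.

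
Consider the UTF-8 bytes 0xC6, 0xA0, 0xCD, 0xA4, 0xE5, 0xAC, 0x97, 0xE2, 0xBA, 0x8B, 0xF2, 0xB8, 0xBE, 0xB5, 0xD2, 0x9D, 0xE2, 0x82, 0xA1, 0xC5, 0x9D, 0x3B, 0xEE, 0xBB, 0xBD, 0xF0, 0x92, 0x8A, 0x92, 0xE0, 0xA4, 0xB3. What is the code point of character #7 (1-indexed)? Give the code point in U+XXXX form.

U+20A1

Offset 0: leading byte 0xC6 = 11000110 → 2-byte char #1 = C6 A0.
Offset 2: leading byte 0xCD = 11001101 → 2-byte char #2 = CD A4.
Offset 4: leading byte 0xE5 = 11100101 → 3-byte char #3 = E5 AC 97.
Offset 7: leading byte 0xE2 = 11100010 → 3-byte char #4 = E2 BA 8B.
Offset 10: leading byte 0xF2 = 11110010 → 4-byte char #5 = F2 B8 BE B5.
Offset 14: leading byte 0xD2 = 11010010 → 2-byte char #6 = D2 9D.
Offset 16: leading byte 0xE2 = 11100010 → 3-byte char #7 = E2 82 A1.
Leading byte 0xE2 = 11100010 matches 1110xxxx → 3-byte sequence.
Byte 1: 0xE2 = 11100010, payload 0010 (4 bits).
Byte 2: 0x82 = 10000010 (10xxxxxx ✓), payload 000010.
Byte 3: 0xA1 = 10100001 (10xxxxxx ✓), payload 100001.
Concatenate: 0010000010100001 = 0x20A1 (16 bits → U+20A1).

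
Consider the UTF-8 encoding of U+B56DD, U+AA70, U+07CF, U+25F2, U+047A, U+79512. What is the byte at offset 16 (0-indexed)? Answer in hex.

U+B56DD → 4-byte form F2 B5 9B 9D at offsets 0–3.
U+AA70 → 3-byte form EA A9 B0 at offsets 4–6.
U+07CF → 2-byte form DF 8F at offsets 7–8.
U+25F2 → 3-byte form E2 97 B2 at offsets 9–11.
U+047A → 2-byte form D1 BA at offsets 12–13.
U+79512 → 4-byte form F1 B9 94 92 at offsets 14–17.
Offset 16 falls in char 6's range; it's byte 3 of F1 B9 94 92 = 0x94.

0x94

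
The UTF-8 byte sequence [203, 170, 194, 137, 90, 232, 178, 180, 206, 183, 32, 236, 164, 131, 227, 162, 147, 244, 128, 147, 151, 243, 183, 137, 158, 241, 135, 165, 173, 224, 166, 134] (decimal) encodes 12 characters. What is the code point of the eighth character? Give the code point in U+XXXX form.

U+3893

Offset 0: leading byte 0xCB = 11001011 → 2-byte char #1 = CB AA.
Offset 2: leading byte 0xC2 = 11000010 → 2-byte char #2 = C2 89.
Offset 4: leading byte 0x5A = 01011010 → 1-byte char #3 = 5A.
Offset 5: leading byte 0xE8 = 11101000 → 3-byte char #4 = E8 B2 B4.
Offset 8: leading byte 0xCE = 11001110 → 2-byte char #5 = CE B7.
Offset 10: leading byte 0x20 = 00100000 → 1-byte char #6 = 20.
Offset 11: leading byte 0xEC = 11101100 → 3-byte char #7 = EC A4 83.
Offset 14: leading byte 0xE3 = 11100011 → 3-byte char #8 = E3 A2 93.
Leading byte 0xE3 = 11100011 matches 1110xxxx → 3-byte sequence.
Byte 1: 0xE3 = 11100011, payload 0011 (4 bits).
Byte 2: 0xA2 = 10100010 (10xxxxxx ✓), payload 100010.
Byte 3: 0x93 = 10010011 (10xxxxxx ✓), payload 010011.
Concatenate: 0011100010010011 = 0x3893 (16 bits → U+3893).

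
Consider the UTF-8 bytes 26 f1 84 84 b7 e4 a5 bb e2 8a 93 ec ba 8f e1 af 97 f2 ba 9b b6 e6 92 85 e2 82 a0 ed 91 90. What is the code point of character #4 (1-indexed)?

Offset 0: leading byte 0x26 = 00100110 → 1-byte char #1 = 26.
Offset 1: leading byte 0xF1 = 11110001 → 4-byte char #2 = F1 84 84 B7.
Offset 5: leading byte 0xE4 = 11100100 → 3-byte char #3 = E4 A5 BB.
Offset 8: leading byte 0xE2 = 11100010 → 3-byte char #4 = E2 8A 93.
Leading byte 0xE2 = 11100010 matches 1110xxxx → 3-byte sequence.
Byte 1: 0xE2 = 11100010, payload 0010 (4 bits).
Byte 2: 0x8A = 10001010 (10xxxxxx ✓), payload 001010.
Byte 3: 0x93 = 10010011 (10xxxxxx ✓), payload 010011.
Concatenate: 0010001010010011 = 0x2293 (16 bits → U+2293).

U+2293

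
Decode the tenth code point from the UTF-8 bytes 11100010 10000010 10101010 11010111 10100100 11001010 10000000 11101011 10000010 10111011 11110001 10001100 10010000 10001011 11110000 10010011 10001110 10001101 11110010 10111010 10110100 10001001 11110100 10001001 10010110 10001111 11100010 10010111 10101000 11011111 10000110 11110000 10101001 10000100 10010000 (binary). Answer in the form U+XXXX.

Offset 0: leading byte 0xE2 = 11100010 → 3-byte char #1 = E2 82 AA.
Offset 3: leading byte 0xD7 = 11010111 → 2-byte char #2 = D7 A4.
Offset 5: leading byte 0xCA = 11001010 → 2-byte char #3 = CA 80.
Offset 7: leading byte 0xEB = 11101011 → 3-byte char #4 = EB 82 BB.
Offset 10: leading byte 0xF1 = 11110001 → 4-byte char #5 = F1 8C 90 8B.
Offset 14: leading byte 0xF0 = 11110000 → 4-byte char #6 = F0 93 8E 8D.
Offset 18: leading byte 0xF2 = 11110010 → 4-byte char #7 = F2 BA B4 89.
Offset 22: leading byte 0xF4 = 11110100 → 4-byte char #8 = F4 89 96 8F.
Offset 26: leading byte 0xE2 = 11100010 → 3-byte char #9 = E2 97 A8.
Offset 29: leading byte 0xDF = 11011111 → 2-byte char #10 = DF 86.
Leading byte 0xDF = 11011111 matches 110xxxxx → 2-byte sequence.
Byte 1: 0xDF = 11011111, payload 11111 (5 bits).
Byte 2: 0x86 = 10000110 (10xxxxxx ✓), payload 000110.
Concatenate: 11111000110 = 0x7C6 (11 bits → U+07C6).

U+07C6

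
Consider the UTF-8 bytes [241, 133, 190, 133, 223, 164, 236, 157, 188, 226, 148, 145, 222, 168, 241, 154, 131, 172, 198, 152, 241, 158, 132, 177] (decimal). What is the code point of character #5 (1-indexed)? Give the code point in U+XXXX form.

Offset 0: leading byte 0xF1 = 11110001 → 4-byte char #1 = F1 85 BE 85.
Offset 4: leading byte 0xDF = 11011111 → 2-byte char #2 = DF A4.
Offset 6: leading byte 0xEC = 11101100 → 3-byte char #3 = EC 9D BC.
Offset 9: leading byte 0xE2 = 11100010 → 3-byte char #4 = E2 94 91.
Offset 12: leading byte 0xDE = 11011110 → 2-byte char #5 = DE A8.
Leading byte 0xDE = 11011110 matches 110xxxxx → 2-byte sequence.
Byte 1: 0xDE = 11011110, payload 11110 (5 bits).
Byte 2: 0xA8 = 10101000 (10xxxxxx ✓), payload 101000.
Concatenate: 11110101000 = 0x7A8 (11 bits → U+07A8).

U+07A8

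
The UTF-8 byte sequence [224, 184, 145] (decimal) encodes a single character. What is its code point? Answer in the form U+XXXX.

Leading byte 0xE0 = 11100000 matches 1110xxxx → 3-byte sequence.
Byte 1: 0xE0 = 11100000, payload 0000 (4 bits).
Byte 2: 0xB8 = 10111000 (10xxxxxx ✓), payload 111000.
Byte 3: 0x91 = 10010001 (10xxxxxx ✓), payload 010001.
Concatenate: 0000111000010001 = 0xE11 (16 bits → U+0E11).

U+0E11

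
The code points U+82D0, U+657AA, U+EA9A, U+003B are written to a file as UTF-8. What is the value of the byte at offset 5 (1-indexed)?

0xA5

1-indexed offset 5 is 0-indexed offset 4.
U+82D0 → 3-byte form E8 8B 90 at offsets 0–2.
U+657AA → 4-byte form F1 A5 9E AA at offsets 3–6.
Offset 4 falls in char 2's range; it's byte 2 of F1 A5 9E AA = 0xA5.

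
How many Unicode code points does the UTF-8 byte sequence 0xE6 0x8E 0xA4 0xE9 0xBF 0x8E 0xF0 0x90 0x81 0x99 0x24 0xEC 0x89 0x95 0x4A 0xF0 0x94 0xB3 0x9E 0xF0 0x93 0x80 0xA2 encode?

8

Byte at offset 0: 0xE6 = 11100110 → 3-byte char (#1). Advance 3.
Byte at offset 3: 0xE9 = 11101001 → 3-byte char (#2). Advance 3.
Byte at offset 6: 0xF0 = 11110000 → 4-byte char (#3). Advance 4.
Byte at offset 10: 0x24 = 00100100 → 1-byte char (#4). Advance 1.
Byte at offset 11: 0xEC = 11101100 → 3-byte char (#5). Advance 3.
Byte at offset 14: 0x4A = 01001010 → 1-byte char (#6). Advance 1.
Byte at offset 15: 0xF0 = 11110000 → 4-byte char (#7). Advance 4.
Byte at offset 19: 0xF0 = 11110000 → 4-byte char (#8). Advance 4.
Reached end at offset 23 after 8 code points.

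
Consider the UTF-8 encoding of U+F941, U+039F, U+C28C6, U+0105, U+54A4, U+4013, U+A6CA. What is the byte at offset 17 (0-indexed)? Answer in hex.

0xEA

U+F941 → 3-byte form EF A5 81 at offsets 0–2.
U+039F → 2-byte form CE 9F at offsets 3–4.
U+C28C6 → 4-byte form F3 82 A3 86 at offsets 5–8.
U+0105 → 2-byte form C4 85 at offsets 9–10.
U+54A4 → 3-byte form E5 92 A4 at offsets 11–13.
U+4013 → 3-byte form E4 80 93 at offsets 14–16.
U+A6CA → 3-byte form EA 9B 8A at offsets 17–19.
Offset 17 falls in char 7's range; it's byte 1 of EA 9B 8A = 0xEA.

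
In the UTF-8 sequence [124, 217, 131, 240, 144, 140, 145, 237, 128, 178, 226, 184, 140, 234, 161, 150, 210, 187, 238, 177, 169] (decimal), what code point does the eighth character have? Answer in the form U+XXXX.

Offset 0: leading byte 0x7C = 01111100 → 1-byte char #1 = 7C.
Offset 1: leading byte 0xD9 = 11011001 → 2-byte char #2 = D9 83.
Offset 3: leading byte 0xF0 = 11110000 → 4-byte char #3 = F0 90 8C 91.
Offset 7: leading byte 0xED = 11101101 → 3-byte char #4 = ED 80 B2.
Offset 10: leading byte 0xE2 = 11100010 → 3-byte char #5 = E2 B8 8C.
Offset 13: leading byte 0xEA = 11101010 → 3-byte char #6 = EA A1 96.
Offset 16: leading byte 0xD2 = 11010010 → 2-byte char #7 = D2 BB.
Offset 18: leading byte 0xEE = 11101110 → 3-byte char #8 = EE B1 A9.
Leading byte 0xEE = 11101110 matches 1110xxxx → 3-byte sequence.
Byte 1: 0xEE = 11101110, payload 1110 (4 bits).
Byte 2: 0xB1 = 10110001 (10xxxxxx ✓), payload 110001.
Byte 3: 0xA9 = 10101001 (10xxxxxx ✓), payload 101001.
Concatenate: 1110110001101001 = 0xEC69 (16 bits → U+EC69).

U+EC69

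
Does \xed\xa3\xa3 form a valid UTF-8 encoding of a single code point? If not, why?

Structurally a 3-byte sequence; payload = 0xD8E3.
But 0xD8E3 is in U+D800–U+DFFF, the surrogate range. Surrogates are not Unicode scalar values and are forbidden in UTF-8.

invalid (encodes a surrogate (U+D800–U+DFFF))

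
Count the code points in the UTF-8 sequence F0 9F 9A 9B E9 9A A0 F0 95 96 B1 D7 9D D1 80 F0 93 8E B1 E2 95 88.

7

Byte at offset 0: 0xF0 = 11110000 → 4-byte char (#1). Advance 4.
Byte at offset 4: 0xE9 = 11101001 → 3-byte char (#2). Advance 3.
Byte at offset 7: 0xF0 = 11110000 → 4-byte char (#3). Advance 4.
Byte at offset 11: 0xD7 = 11010111 → 2-byte char (#4). Advance 2.
Byte at offset 13: 0xD1 = 11010001 → 2-byte char (#5). Advance 2.
Byte at offset 15: 0xF0 = 11110000 → 4-byte char (#6). Advance 4.
Byte at offset 19: 0xE2 = 11100010 → 3-byte char (#7). Advance 3.
Reached end at offset 22 after 7 code points.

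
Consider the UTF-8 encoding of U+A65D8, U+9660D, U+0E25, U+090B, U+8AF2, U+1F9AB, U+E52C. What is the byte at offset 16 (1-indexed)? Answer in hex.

0xAB

1-indexed offset 16 is 0-indexed offset 15.
U+A65D8 → 4-byte form F2 A6 97 98 at offsets 0–3.
U+9660D → 4-byte form F2 96 98 8D at offsets 4–7.
U+0E25 → 3-byte form E0 B8 A5 at offsets 8–10.
U+090B → 3-byte form E0 A4 8B at offsets 11–13.
U+8AF2 → 3-byte form E8 AB B2 at offsets 14–16.
Offset 15 falls in char 5's range; it's byte 2 of E8 AB B2 = 0xAB.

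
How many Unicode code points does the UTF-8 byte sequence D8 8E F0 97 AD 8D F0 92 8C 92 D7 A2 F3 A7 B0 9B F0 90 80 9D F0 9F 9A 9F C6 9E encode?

Byte at offset 0: 0xD8 = 11011000 → 2-byte char (#1). Advance 2.
Byte at offset 2: 0xF0 = 11110000 → 4-byte char (#2). Advance 4.
Byte at offset 6: 0xF0 = 11110000 → 4-byte char (#3). Advance 4.
Byte at offset 10: 0xD7 = 11010111 → 2-byte char (#4). Advance 2.
Byte at offset 12: 0xF3 = 11110011 → 4-byte char (#5). Advance 4.
Byte at offset 16: 0xF0 = 11110000 → 4-byte char (#6). Advance 4.
Byte at offset 20: 0xF0 = 11110000 → 4-byte char (#7). Advance 4.
Byte at offset 24: 0xC6 = 11000110 → 2-byte char (#8). Advance 2.
Reached end at offset 26 after 8 code points.

8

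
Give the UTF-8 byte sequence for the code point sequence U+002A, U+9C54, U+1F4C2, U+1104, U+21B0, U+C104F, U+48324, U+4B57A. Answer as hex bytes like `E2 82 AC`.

2A E9 B1 94 F0 9F 93 82 E1 84 84 E2 86 B0 F3 81 81 8F F1 88 8C A4 F1 8B 95 BA

U+002A: 1-byte form → 2A.
U+9C54: 3-byte form → E9 B1 94.
U+1F4C2: 4-byte form → F0 9F 93 82.
U+1104: 3-byte form → E1 84 84.
U+21B0: 3-byte form → E2 86 B0.
U+C104F: 4-byte form → F3 81 81 8F.
U+48324: 4-byte form → F1 88 8C A4.
U+4B57A: 4-byte form → F1 8B 95 BA.
Concatenated (26 bytes): 2A E9 B1 94 F0 9F 93 82 E1 84 84 E2 86 B0 F3 81 81 8F F1 88 8C A4 F1 8B 95 BA.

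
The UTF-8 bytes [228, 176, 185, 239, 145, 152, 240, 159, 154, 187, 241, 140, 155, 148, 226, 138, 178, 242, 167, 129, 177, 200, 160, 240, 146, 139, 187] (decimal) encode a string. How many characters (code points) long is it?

Byte at offset 0: 0xE4 = 11100100 → 3-byte char (#1). Advance 3.
Byte at offset 3: 0xEF = 11101111 → 3-byte char (#2). Advance 3.
Byte at offset 6: 0xF0 = 11110000 → 4-byte char (#3). Advance 4.
Byte at offset 10: 0xF1 = 11110001 → 4-byte char (#4). Advance 4.
Byte at offset 14: 0xE2 = 11100010 → 3-byte char (#5). Advance 3.
Byte at offset 17: 0xF2 = 11110010 → 4-byte char (#6). Advance 4.
Byte at offset 21: 0xC8 = 11001000 → 2-byte char (#7). Advance 2.
Byte at offset 23: 0xF0 = 11110000 → 4-byte char (#8). Advance 4.
Reached end at offset 27 after 8 code points.

8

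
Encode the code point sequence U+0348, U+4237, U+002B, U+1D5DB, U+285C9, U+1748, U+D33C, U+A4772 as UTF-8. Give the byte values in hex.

CD 88 E4 88 B7 2B F0 9D 97 9B F0 A8 97 89 E1 9D 88 ED 8C BC F2 A4 9D B2

U+0348: 2-byte form → CD 88.
U+4237: 3-byte form → E4 88 B7.
U+002B: 1-byte form → 2B.
U+1D5DB: 4-byte form → F0 9D 97 9B.
U+285C9: 4-byte form → F0 A8 97 89.
U+1748: 3-byte form → E1 9D 88.
U+D33C: 3-byte form → ED 8C BC.
U+A4772: 4-byte form → F2 A4 9D B2.
Concatenated (24 bytes): CD 88 E4 88 B7 2B F0 9D 97 9B F0 A8 97 89 E1 9D 88 ED 8C BC F2 A4 9D B2.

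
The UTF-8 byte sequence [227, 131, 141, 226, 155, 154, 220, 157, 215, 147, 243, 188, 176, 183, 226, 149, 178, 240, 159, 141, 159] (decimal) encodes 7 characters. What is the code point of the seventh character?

U+1F35F

Offset 0: leading byte 0xE3 = 11100011 → 3-byte char #1 = E3 83 8D.
Offset 3: leading byte 0xE2 = 11100010 → 3-byte char #2 = E2 9B 9A.
Offset 6: leading byte 0xDC = 11011100 → 2-byte char #3 = DC 9D.
Offset 8: leading byte 0xD7 = 11010111 → 2-byte char #4 = D7 93.
Offset 10: leading byte 0xF3 = 11110011 → 4-byte char #5 = F3 BC B0 B7.
Offset 14: leading byte 0xE2 = 11100010 → 3-byte char #6 = E2 95 B2.
Offset 17: leading byte 0xF0 = 11110000 → 4-byte char #7 = F0 9F 8D 9F.
Leading byte 0xF0 = 11110000 matches 11110xxx → 4-byte sequence.
Byte 1: 0xF0 = 11110000, payload 000 (3 bits).
Byte 2: 0x9F = 10011111 (10xxxxxx ✓), payload 011111.
Byte 3: 0x8D = 10001101 (10xxxxxx ✓), payload 001101.
Byte 4: 0x9F = 10011111 (10xxxxxx ✓), payload 011111.
Concatenate: 000011111001101011111 = 0x1F35F (21 bits → U+1F35F).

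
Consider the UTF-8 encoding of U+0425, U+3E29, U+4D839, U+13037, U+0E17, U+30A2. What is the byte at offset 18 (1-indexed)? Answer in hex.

1-indexed offset 18 is 0-indexed offset 17.
U+0425 → 2-byte form D0 A5 at offsets 0–1.
U+3E29 → 3-byte form E3 B8 A9 at offsets 2–4.
U+4D839 → 4-byte form F1 8D A0 B9 at offsets 5–8.
U+13037 → 4-byte form F0 93 80 B7 at offsets 9–12.
U+0E17 → 3-byte form E0 B8 97 at offsets 13–15.
U+30A2 → 3-byte form E3 82 A2 at offsets 16–18.
Offset 17 falls in char 6's range; it's byte 2 of E3 82 A2 = 0x82.

0x82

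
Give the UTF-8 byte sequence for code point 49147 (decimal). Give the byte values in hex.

EB BF BB

U+BFFB = 0xBFFB = 49147 decimal. In range U+0800–U+FFFF → 3-byte form: 1110xxxx 10xxxxxx 10xxxxxx.
Binary (16 bits): 1011111111111011.
Split 4+6+6: 1011 | 111111 | 111011.
Byte 1: 11101011 = 0xEB.
Byte 2: 10111111 = 0xBF.
Byte 3: 10111011 = 0xBB.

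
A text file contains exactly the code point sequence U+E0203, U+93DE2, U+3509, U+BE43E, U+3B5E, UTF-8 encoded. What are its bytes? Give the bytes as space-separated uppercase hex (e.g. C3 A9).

U+E0203: 4-byte form → F3 A0 88 83.
U+93DE2: 4-byte form → F2 93 B7 A2.
U+3509: 3-byte form → E3 94 89.
U+BE43E: 4-byte form → F2 BE 90 BE.
U+3B5E: 3-byte form → E3 AD 9E.
Concatenated (18 bytes): F3 A0 88 83 F2 93 B7 A2 E3 94 89 F2 BE 90 BE E3 AD 9E.

F3 A0 88 83 F2 93 B7 A2 E3 94 89 F2 BE 90 BE E3 AD 9E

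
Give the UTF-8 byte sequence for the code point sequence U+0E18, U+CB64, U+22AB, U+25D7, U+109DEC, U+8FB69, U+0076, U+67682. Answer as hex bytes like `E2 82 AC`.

E0 B8 98 EC AD A4 E2 8A AB E2 97 97 F4 89 B7 AC F2 8F AD A9 76 F1 A7 9A 82

U+0E18: 3-byte form → E0 B8 98.
U+CB64: 3-byte form → EC AD A4.
U+22AB: 3-byte form → E2 8A AB.
U+25D7: 3-byte form → E2 97 97.
U+109DEC: 4-byte form → F4 89 B7 AC.
U+8FB69: 4-byte form → F2 8F AD A9.
U+0076: 1-byte form → 76.
U+67682: 4-byte form → F1 A7 9A 82.
Concatenated (25 bytes): E0 B8 98 EC AD A4 E2 8A AB E2 97 97 F4 89 B7 AC F2 8F AD A9 76 F1 A7 9A 82.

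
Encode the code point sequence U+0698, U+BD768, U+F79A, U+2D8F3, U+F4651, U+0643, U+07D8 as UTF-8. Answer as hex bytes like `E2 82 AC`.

DA 98 F2 BD 9D A8 EF 9E 9A F0 AD A3 B3 F3 B4 99 91 D9 83 DF 98

U+0698: 2-byte form → DA 98.
U+BD768: 4-byte form → F2 BD 9D A8.
U+F79A: 3-byte form → EF 9E 9A.
U+2D8F3: 4-byte form → F0 AD A3 B3.
U+F4651: 4-byte form → F3 B4 99 91.
U+0643: 2-byte form → D9 83.
U+07D8: 2-byte form → DF 98.
Concatenated (21 bytes): DA 98 F2 BD 9D A8 EF 9E 9A F0 AD A3 B3 F3 B4 99 91 D9 83 DF 98.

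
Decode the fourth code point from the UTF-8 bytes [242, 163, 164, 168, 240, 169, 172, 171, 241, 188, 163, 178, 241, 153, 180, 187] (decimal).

Offset 0: leading byte 0xF2 = 11110010 → 4-byte char #1 = F2 A3 A4 A8.
Offset 4: leading byte 0xF0 = 11110000 → 4-byte char #2 = F0 A9 AC AB.
Offset 8: leading byte 0xF1 = 11110001 → 4-byte char #3 = F1 BC A3 B2.
Offset 12: leading byte 0xF1 = 11110001 → 4-byte char #4 = F1 99 B4 BB.
Leading byte 0xF1 = 11110001 matches 11110xxx → 4-byte sequence.
Byte 1: 0xF1 = 11110001, payload 001 (3 bits).
Byte 2: 0x99 = 10011001 (10xxxxxx ✓), payload 011001.
Byte 3: 0xB4 = 10110100 (10xxxxxx ✓), payload 110100.
Byte 4: 0xBB = 10111011 (10xxxxxx ✓), payload 111011.
Concatenate: 001011001110100111011 = 0x59D3B (21 bits → U+59D3B).

U+59D3B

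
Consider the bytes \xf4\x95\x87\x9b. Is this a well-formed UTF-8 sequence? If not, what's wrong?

Leading byte 0xF4 = 11110100 → 4-byte form.
Payload = 0x1151DB, which exceeds U+10FFFF, the maximum Unicode code point. (Leading bytes F5–FF, or F4 followed by ≥ 0x90, are invalid.)

invalid (encodes a value above U+10FFFF)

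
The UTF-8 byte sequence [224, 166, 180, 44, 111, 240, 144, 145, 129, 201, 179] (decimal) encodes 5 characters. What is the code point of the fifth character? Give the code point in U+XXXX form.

U+0273

Offset 0: leading byte 0xE0 = 11100000 → 3-byte char #1 = E0 A6 B4.
Offset 3: leading byte 0x2C = 00101100 → 1-byte char #2 = 2C.
Offset 4: leading byte 0x6F = 01101111 → 1-byte char #3 = 6F.
Offset 5: leading byte 0xF0 = 11110000 → 4-byte char #4 = F0 90 91 81.
Offset 9: leading byte 0xC9 = 11001001 → 2-byte char #5 = C9 B3.
Leading byte 0xC9 = 11001001 matches 110xxxxx → 2-byte sequence.
Byte 1: 0xC9 = 11001001, payload 01001 (5 bits).
Byte 2: 0xB3 = 10110011 (10xxxxxx ✓), payload 110011.
Concatenate: 01001110011 = 0x273 (11 bits → U+0273).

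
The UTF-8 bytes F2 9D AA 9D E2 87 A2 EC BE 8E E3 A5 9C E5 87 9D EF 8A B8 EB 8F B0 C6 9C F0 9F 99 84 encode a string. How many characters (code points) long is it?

Byte at offset 0: 0xF2 = 11110010 → 4-byte char (#1). Advance 4.
Byte at offset 4: 0xE2 = 11100010 → 3-byte char (#2). Advance 3.
Byte at offset 7: 0xEC = 11101100 → 3-byte char (#3). Advance 3.
Byte at offset 10: 0xE3 = 11100011 → 3-byte char (#4). Advance 3.
Byte at offset 13: 0xE5 = 11100101 → 3-byte char (#5). Advance 3.
Byte at offset 16: 0xEF = 11101111 → 3-byte char (#6). Advance 3.
Byte at offset 19: 0xEB = 11101011 → 3-byte char (#7). Advance 3.
Byte at offset 22: 0xC6 = 11000110 → 2-byte char (#8). Advance 2.
Byte at offset 24: 0xF0 = 11110000 → 4-byte char (#9). Advance 4.
Reached end at offset 28 after 9 code points.

9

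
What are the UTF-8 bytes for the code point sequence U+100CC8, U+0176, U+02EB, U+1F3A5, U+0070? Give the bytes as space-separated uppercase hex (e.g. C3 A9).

F4 80 B3 88 C5 B6 CB AB F0 9F 8E A5 70

U+100CC8: 4-byte form → F4 80 B3 88.
U+0176: 2-byte form → C5 B6.
U+02EB: 2-byte form → CB AB.
U+1F3A5: 4-byte form → F0 9F 8E A5.
U+0070: 1-byte form → 70.
Concatenated (13 bytes): F4 80 B3 88 C5 B6 CB AB F0 9F 8E A5 70.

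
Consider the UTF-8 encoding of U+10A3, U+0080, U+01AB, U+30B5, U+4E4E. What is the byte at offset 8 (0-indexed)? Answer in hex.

U+10A3 → 3-byte form E1 82 A3 at offsets 0–2.
U+0080 → 2-byte form C2 80 at offsets 3–4.
U+01AB → 2-byte form C6 AB at offsets 5–6.
U+30B5 → 3-byte form E3 82 B5 at offsets 7–9.
Offset 8 falls in char 4's range; it's byte 2 of E3 82 B5 = 0x82.

0x82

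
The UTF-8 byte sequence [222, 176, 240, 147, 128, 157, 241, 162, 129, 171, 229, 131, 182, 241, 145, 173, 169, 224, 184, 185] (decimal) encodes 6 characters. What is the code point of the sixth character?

Offset 0: leading byte 0xDE = 11011110 → 2-byte char #1 = DE B0.
Offset 2: leading byte 0xF0 = 11110000 → 4-byte char #2 = F0 93 80 9D.
Offset 6: leading byte 0xF1 = 11110001 → 4-byte char #3 = F1 A2 81 AB.
Offset 10: leading byte 0xE5 = 11100101 → 3-byte char #4 = E5 83 B6.
Offset 13: leading byte 0xF1 = 11110001 → 4-byte char #5 = F1 91 AD A9.
Offset 17: leading byte 0xE0 = 11100000 → 3-byte char #6 = E0 B8 B9.
Leading byte 0xE0 = 11100000 matches 1110xxxx → 3-byte sequence.
Byte 1: 0xE0 = 11100000, payload 0000 (4 bits).
Byte 2: 0xB8 = 10111000 (10xxxxxx ✓), payload 111000.
Byte 3: 0xB9 = 10111001 (10xxxxxx ✓), payload 111001.
Concatenate: 0000111000111001 = 0xE39 (16 bits → U+0E39).

U+0E39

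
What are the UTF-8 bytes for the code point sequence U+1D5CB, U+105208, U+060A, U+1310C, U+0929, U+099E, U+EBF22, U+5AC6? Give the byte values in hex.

F0 9D 97 8B F4 85 88 88 D8 8A F0 93 84 8C E0 A4 A9 E0 A6 9E F3 AB BC A2 E5 AB 86

U+1D5CB: 4-byte form → F0 9D 97 8B.
U+105208: 4-byte form → F4 85 88 88.
U+060A: 2-byte form → D8 8A.
U+1310C: 4-byte form → F0 93 84 8C.
U+0929: 3-byte form → E0 A4 A9.
U+099E: 3-byte form → E0 A6 9E.
U+EBF22: 4-byte form → F3 AB BC A2.
U+5AC6: 3-byte form → E5 AB 86.
Concatenated (27 bytes): F0 9D 97 8B F4 85 88 88 D8 8A F0 93 84 8C E0 A4 A9 E0 A6 9E F3 AB BC A2 E5 AB 86.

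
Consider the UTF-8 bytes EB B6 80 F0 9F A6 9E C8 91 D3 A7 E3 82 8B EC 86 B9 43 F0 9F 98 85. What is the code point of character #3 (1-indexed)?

U+0211

Offset 0: leading byte 0xEB = 11101011 → 3-byte char #1 = EB B6 80.
Offset 3: leading byte 0xF0 = 11110000 → 4-byte char #2 = F0 9F A6 9E.
Offset 7: leading byte 0xC8 = 11001000 → 2-byte char #3 = C8 91.
Leading byte 0xC8 = 11001000 matches 110xxxxx → 2-byte sequence.
Byte 1: 0xC8 = 11001000, payload 01000 (5 bits).
Byte 2: 0x91 = 10010001 (10xxxxxx ✓), payload 010001.
Concatenate: 01000010001 = 0x211 (11 bits → U+0211).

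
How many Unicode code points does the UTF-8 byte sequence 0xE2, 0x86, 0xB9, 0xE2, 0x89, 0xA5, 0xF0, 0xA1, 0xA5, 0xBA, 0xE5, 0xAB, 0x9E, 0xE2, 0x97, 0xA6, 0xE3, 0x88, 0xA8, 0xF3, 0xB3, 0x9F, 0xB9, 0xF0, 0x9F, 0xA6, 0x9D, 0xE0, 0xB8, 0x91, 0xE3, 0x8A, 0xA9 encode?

Byte at offset 0: 0xE2 = 11100010 → 3-byte char (#1). Advance 3.
Byte at offset 3: 0xE2 = 11100010 → 3-byte char (#2). Advance 3.
Byte at offset 6: 0xF0 = 11110000 → 4-byte char (#3). Advance 4.
Byte at offset 10: 0xE5 = 11100101 → 3-byte char (#4). Advance 3.
Byte at offset 13: 0xE2 = 11100010 → 3-byte char (#5). Advance 3.
Byte at offset 16: 0xE3 = 11100011 → 3-byte char (#6). Advance 3.
Byte at offset 19: 0xF3 = 11110011 → 4-byte char (#7). Advance 4.
Byte at offset 23: 0xF0 = 11110000 → 4-byte char (#8). Advance 4.
Byte at offset 27: 0xE0 = 11100000 → 3-byte char (#9). Advance 3.
Byte at offset 30: 0xE3 = 11100011 → 3-byte char (#10). Advance 3.
Reached end at offset 33 after 10 code points.

10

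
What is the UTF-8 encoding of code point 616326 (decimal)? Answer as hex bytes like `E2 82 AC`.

F2 96 9E 86

U+96786 = 0x96786 = 616326 decimal. In range U+10000–U+10FFFF → 4-byte form: 11110xxx 10xxxxxx 10xxxxxx 10xxxxxx.
Binary (21 bits): 010010110011110000110.
Split 3+6+6+6: 010 | 010110 | 011110 | 000110.
Byte 1: 11110010 = 0xF2.
Byte 2: 10010110 = 0x96.
Byte 3: 10011110 = 0x9E.
Byte 4: 10000110 = 0x86.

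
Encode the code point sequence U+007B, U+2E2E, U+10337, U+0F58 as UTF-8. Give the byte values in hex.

7B E2 B8 AE F0 90 8C B7 E0 BD 98

U+007B: 1-byte form → 7B.
U+2E2E: 3-byte form → E2 B8 AE.
U+10337: 4-byte form → F0 90 8C B7.
U+0F58: 3-byte form → E0 BD 98.
Concatenated (11 bytes): 7B E2 B8 AE F0 90 8C B7 E0 BD 98.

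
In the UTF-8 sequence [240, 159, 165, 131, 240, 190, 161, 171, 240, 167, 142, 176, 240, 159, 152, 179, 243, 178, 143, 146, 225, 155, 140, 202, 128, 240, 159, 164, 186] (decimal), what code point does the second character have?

U+3E86B

Offset 0: leading byte 0xF0 = 11110000 → 4-byte char #1 = F0 9F A5 83.
Offset 4: leading byte 0xF0 = 11110000 → 4-byte char #2 = F0 BE A1 AB.
Leading byte 0xF0 = 11110000 matches 11110xxx → 4-byte sequence.
Byte 1: 0xF0 = 11110000, payload 000 (3 bits).
Byte 2: 0xBE = 10111110 (10xxxxxx ✓), payload 111110.
Byte 3: 0xA1 = 10100001 (10xxxxxx ✓), payload 100001.
Byte 4: 0xAB = 10101011 (10xxxxxx ✓), payload 101011.
Concatenate: 000111110100001101011 = 0x3E86B (21 bits → U+3E86B).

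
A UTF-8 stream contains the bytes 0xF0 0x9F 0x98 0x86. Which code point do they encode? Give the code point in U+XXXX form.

Leading byte 0xF0 = 11110000 matches 11110xxx → 4-byte sequence.
Byte 1: 0xF0 = 11110000, payload 000 (3 bits).
Byte 2: 0x9F = 10011111 (10xxxxxx ✓), payload 011111.
Byte 3: 0x98 = 10011000 (10xxxxxx ✓), payload 011000.
Byte 4: 0x86 = 10000110 (10xxxxxx ✓), payload 000110.
Concatenate: 000011111011000000110 = 0x1F606 (21 bits → U+1F606).

U+1F606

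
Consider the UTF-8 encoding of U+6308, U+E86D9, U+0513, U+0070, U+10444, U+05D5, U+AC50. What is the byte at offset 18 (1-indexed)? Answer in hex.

0xB1

1-indexed offset 18 is 0-indexed offset 17.
U+6308 → 3-byte form E6 8C 88 at offsets 0–2.
U+E86D9 → 4-byte form F3 A8 9B 99 at offsets 3–6.
U+0513 → 2-byte form D4 93 at offsets 7–8.
U+0070 → 1-byte form 70 at offsets 9–9.
U+10444 → 4-byte form F0 90 91 84 at offsets 10–13.
U+05D5 → 2-byte form D7 95 at offsets 14–15.
U+AC50 → 3-byte form EA B1 90 at offsets 16–18.
Offset 17 falls in char 7's range; it's byte 2 of EA B1 90 = 0xB1.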